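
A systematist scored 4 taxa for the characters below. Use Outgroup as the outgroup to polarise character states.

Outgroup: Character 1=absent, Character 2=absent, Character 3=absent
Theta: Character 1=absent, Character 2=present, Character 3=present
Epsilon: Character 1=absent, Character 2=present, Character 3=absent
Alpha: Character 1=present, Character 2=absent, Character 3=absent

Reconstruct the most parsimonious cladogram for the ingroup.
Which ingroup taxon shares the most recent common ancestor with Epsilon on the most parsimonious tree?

The outgroup has state 'absent' for every character, so 'present' is the derived state throughout.
Character 1 (derived state 'present') is unique to Alpha (autapomorphy; uninformative for grouping).
Only Epsilon and Theta show the derived state 'present' for Character 2, supporting them as a clade.
Character 3 (derived state 'present') is unique to Theta (autapomorphy; uninformative for grouping).
Most parsimonious ingroup topology: ((Theta,Epsilon),Alpha).
Epsilon and Theta form a cherry on this tree, so they are sister taxa.

Theta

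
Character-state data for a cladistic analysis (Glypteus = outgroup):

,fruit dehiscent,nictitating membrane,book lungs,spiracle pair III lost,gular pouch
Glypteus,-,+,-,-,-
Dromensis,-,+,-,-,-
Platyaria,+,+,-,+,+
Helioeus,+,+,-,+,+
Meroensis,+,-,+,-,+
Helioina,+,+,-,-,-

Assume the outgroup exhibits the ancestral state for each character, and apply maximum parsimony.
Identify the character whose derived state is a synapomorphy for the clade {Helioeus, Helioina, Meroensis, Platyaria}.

Character polarity is set by the outgroup: the derived state is whichever differs from the outgroup's state, so for nictitating membrane the derived state is '-', and for the remaining characters it is '+'.
fruit dehiscent (derived state '+') is shared by Helioeus, Helioina, Meroensis, and Platyaria — a synapomorphy uniting that clade.
nictitating membrane: derived state '-' in Meroensis only — an autapomorphy, so it tells us nothing about relationships among taxa.
book lungs: derived state '+' in Meroensis only — an autapomorphy, so it tells us nothing about relationships among taxa.
spiracle pair III lost (derived state '+') is shared by Helioeus and Platyaria — a synapomorphy uniting that clade.
Only Helioeus, Meroensis, and Platyaria show the derived state '+' for gular pouch, supporting them as a clade.
Most parsimonious ingroup topology: (Dromensis,(((Platyaria,Helioeus),Meroensis),Helioina)).
The clade {Helioeus, Helioina, Meroensis, Platyaria} is supported by fruit dehiscent: its derived state '+' occurs in exactly those taxa and in no other taxon (including the outgroup).

fruit dehiscent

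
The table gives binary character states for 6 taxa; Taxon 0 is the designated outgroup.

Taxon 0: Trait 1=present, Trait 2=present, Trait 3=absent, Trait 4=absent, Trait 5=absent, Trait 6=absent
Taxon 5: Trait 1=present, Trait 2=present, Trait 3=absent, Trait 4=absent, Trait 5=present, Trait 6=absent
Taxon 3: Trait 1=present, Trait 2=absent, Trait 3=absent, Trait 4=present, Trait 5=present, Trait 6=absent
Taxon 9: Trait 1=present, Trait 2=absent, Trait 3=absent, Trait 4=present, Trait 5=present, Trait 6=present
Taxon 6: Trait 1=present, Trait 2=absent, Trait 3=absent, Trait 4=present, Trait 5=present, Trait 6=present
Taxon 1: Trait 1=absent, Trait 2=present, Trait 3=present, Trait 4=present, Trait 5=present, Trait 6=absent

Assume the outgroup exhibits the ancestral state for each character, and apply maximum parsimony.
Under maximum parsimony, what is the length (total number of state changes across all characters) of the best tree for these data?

Character polarity is set by the outgroup: the derived state is whichever differs from the outgroup's state, so for Trait 1, Trait 2 the derived state is 'absent', and for the remaining characters it is 'present'.
Trait 1: derived state 'absent' in Taxon 1 only — an autapomorphy, so it tells us nothing about relationships among taxa.
Only Taxon 3, Taxon 6, and Taxon 9 show the derived state 'absent' for Trait 2, supporting them as a clade.
Trait 3: derived state 'present' in Taxon 1 only — an autapomorphy, so it tells us nothing about relationships among taxa.
Trait 4: derived state 'present' in Taxon 1, Taxon 3, Taxon 6, and Taxon 9 only — synapomorphy for {Taxon 1, Taxon 3, Taxon 6, Taxon 9}.
All ingroup taxa share the derived state 'present' for Trait 5; it defines the ingroup but does not resolve relationships within it.
Only Taxon 6 and Taxon 9 show the derived state 'present' for Trait 6, supporting them as a clade.
Most parsimonious ingroup topology: ((((Taxon 6,Taxon 9),Taxon 3),Taxon 1),Taxon 5).
Changes per character on this tree: Trait 1: 1; Trait 2: 1; Trait 3: 1; Trait 4: 1; Trait 5: 1; Trait 6: 1.
Total = 6.

6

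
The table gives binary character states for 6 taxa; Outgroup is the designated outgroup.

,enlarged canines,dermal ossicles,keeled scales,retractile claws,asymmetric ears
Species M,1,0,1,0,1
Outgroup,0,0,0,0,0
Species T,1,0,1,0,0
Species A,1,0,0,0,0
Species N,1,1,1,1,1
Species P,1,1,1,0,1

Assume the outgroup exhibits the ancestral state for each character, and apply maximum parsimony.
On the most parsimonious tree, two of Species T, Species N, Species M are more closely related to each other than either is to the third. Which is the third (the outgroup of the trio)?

Species T

The outgroup has state '0' for every character, so '1' is the derived state throughout.
enlarged canines (derived state '1') is shared by all ingroup taxa — unites the whole ingroup.
dermal ossicles: derived state '1' in Species N and Species P only — synapomorphy for {Species N, Species P}.
Only Species M, Species N, Species P, and Species T show the derived state '1' for keeled scales, supporting them as a clade.
retractile claws (derived state '1') is unique to Species N (autapomorphy; uninformative for grouping).
asymmetric ears (derived state '1') is shared by Species M, Species N, and Species P — a synapomorphy uniting that clade.
Most parsimonious ingroup topology: (Species A,(Species T,((Species P,Species N),Species M))).
Species M and Species N share a more recent common ancestor with each other than either does with Species T, so Species T is the least closely related of the three.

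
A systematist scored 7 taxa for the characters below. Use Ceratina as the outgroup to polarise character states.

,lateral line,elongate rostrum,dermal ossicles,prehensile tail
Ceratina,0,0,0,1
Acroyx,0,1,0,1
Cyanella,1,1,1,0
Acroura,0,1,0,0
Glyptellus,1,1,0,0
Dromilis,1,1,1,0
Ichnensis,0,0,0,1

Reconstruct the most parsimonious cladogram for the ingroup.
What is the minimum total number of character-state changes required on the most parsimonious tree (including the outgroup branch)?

4

Character polarity is set by the outgroup: the derived state is whichever differs from the outgroup's state, so for prehensile tail the derived state is '0', and for the remaining characters it is '1'.
lateral line (derived state '1') is shared by Cyanella, Dromilis, and Glyptellus — a synapomorphy uniting that clade.
elongate rostrum: derived state '1' in Acroura, Acroyx, Cyanella, Dromilis, and Glyptellus only — synapomorphy for {Acroura, Acroyx, Cyanella, Dromilis, Glyptellus}.
dermal ossicles (derived state '1') is shared by Cyanella and Dromilis — a synapomorphy uniting that clade.
prehensile tail (derived state '0') is shared by Acroura, Cyanella, Dromilis, and Glyptellus — a synapomorphy uniting that clade.
Most parsimonious ingroup topology: ((Acroyx,(((Cyanella,Dromilis),Glyptellus),Acroura)),Ichnensis).
Changes per character on this tree: lateral line: 1; elongate rostrum: 1; dermal ossicles: 1; prehensile tail: 1.
Total = 4.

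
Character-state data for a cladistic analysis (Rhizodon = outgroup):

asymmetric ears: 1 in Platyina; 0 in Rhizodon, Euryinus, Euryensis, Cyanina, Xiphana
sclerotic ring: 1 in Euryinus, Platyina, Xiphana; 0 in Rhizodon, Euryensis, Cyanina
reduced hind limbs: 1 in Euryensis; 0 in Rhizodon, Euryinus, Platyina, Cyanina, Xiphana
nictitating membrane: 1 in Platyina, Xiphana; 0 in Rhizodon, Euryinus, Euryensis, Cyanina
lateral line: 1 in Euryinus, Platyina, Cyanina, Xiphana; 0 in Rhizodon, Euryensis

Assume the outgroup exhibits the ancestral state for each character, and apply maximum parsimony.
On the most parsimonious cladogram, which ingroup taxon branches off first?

The outgroup has state '0' for every character, so '1' is the derived state throughout.
asymmetric ears (derived state '1') is unique to Platyina (autapomorphy; uninformative for grouping).
sclerotic ring (derived state '1') is shared by Euryinus, Platyina, and Xiphana — a synapomorphy uniting that clade.
reduced hind limbs: derived state '1' in Euryensis only — an autapomorphy, so it tells us nothing about relationships among taxa.
nictitating membrane (derived state '1') is shared by Platyina and Xiphana — a synapomorphy uniting that clade.
lateral line: derived state '1' in Cyanina, Euryinus, Platyina, and Xiphana only — synapomorphy for {Cyanina, Euryinus, Platyina, Xiphana}.
Most parsimonious ingroup topology: (((Euryinus,(Platyina,Xiphana)),Cyanina),Euryensis).
Euryensis is sister to the clade containing all other ingroup taxa, so it is the earliest-diverging (most basal) ingroup lineage.

Euryensis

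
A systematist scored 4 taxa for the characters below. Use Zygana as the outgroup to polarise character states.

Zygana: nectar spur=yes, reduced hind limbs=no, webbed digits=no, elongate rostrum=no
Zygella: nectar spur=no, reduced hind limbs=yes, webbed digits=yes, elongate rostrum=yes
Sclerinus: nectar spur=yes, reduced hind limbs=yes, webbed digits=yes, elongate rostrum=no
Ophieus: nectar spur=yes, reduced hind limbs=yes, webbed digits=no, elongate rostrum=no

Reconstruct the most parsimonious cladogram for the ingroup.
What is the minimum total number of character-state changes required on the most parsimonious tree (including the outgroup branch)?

4

Character polarity is set by the outgroup: the derived state is whichever differs from the outgroup's state, so for nectar spur the derived state is 'no', and for the remaining characters it is 'yes'.
nectar spur: derived state 'no' in Zygella only — an autapomorphy, so it tells us nothing about relationships among taxa.
All ingroup taxa share the derived state 'yes' for reduced hind limbs; it defines the ingroup but does not resolve relationships within it.
Only Sclerinus and Zygella show the derived state 'yes' for webbed digits, supporting them as a clade.
elongate rostrum (derived state 'yes') is unique to Zygella (autapomorphy; uninformative for grouping).
Most parsimonious ingroup topology: ((Zygella,Sclerinus),Ophieus).
Changes per character on this tree: nectar spur: 1; reduced hind limbs: 1; webbed digits: 1; elongate rostrum: 1.
Total = 4.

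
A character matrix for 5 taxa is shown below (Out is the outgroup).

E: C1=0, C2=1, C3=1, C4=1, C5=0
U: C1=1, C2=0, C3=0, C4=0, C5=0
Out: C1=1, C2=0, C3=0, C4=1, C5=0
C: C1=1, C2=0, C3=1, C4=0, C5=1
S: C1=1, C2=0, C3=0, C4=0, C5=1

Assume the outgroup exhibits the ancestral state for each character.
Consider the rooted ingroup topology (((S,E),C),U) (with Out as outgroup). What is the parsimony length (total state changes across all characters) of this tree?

Map each character onto (((S,E),C),U) (rooted by Out) and count the minimum state changes it requires (Fitch parsimony):
C1: 1; C2: 1; C3: 2; C4: 2; C5: 2.
Total tree length = 8.

8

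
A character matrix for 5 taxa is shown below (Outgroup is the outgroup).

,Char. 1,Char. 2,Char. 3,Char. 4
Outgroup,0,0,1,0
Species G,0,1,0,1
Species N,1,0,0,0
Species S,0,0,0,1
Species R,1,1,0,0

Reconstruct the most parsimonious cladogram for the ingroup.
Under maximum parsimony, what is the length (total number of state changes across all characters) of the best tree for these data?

Character polarity is set by the outgroup: the derived state is whichever differs from the outgroup's state, so for Char. 3 the derived state is '0', and for the remaining characters it is '1'.
Char. 1 (derived state '1') is shared by Species N and Species R — a synapomorphy uniting that clade.
Char. 2 (state '1') occurs in Species G and Species R but conflicts with the nesting implied by the other characters — most parsimoniously interpreted as homoplasy.
Char. 3 (derived state '0') is shared by all ingroup taxa — unites the whole ingroup.
Char. 4 (derived state '1') is shared by Species G and Species S — a synapomorphy uniting that clade.
Most parsimonious ingroup topology: ((Species G,Species S),(Species N,Species R)).
Changes per character on this tree: Char. 1: 1; Char. 2: 2; Char. 3: 1; Char. 4: 1.
Total = 5.

5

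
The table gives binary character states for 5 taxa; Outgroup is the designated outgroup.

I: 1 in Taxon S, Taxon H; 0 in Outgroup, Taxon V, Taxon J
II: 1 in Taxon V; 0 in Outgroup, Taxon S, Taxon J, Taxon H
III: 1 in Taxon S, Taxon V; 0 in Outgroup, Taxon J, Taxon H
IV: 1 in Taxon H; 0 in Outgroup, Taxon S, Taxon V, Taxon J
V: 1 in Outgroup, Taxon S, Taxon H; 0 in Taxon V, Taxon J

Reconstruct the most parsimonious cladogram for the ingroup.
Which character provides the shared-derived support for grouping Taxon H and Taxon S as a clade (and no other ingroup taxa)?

I

Character polarity is set by the outgroup: the derived state is whichever differs from the outgroup's state, so for V the derived state is '0', and for the remaining characters it is '1'.
Only Taxon H and Taxon S show the derived state '1' for I, supporting them as a clade.
II (derived state '1') is unique to Taxon V (autapomorphy; uninformative for grouping).
III (state '1') occurs in Taxon S and Taxon V but conflicts with the nesting implied by the other characters — most parsimoniously interpreted as homoplasy.
IV (derived state '1') is unique to Taxon H (autapomorphy; uninformative for grouping).
V (derived state '0') is shared by Taxon J and Taxon V — a synapomorphy uniting that clade.
Most parsimonious ingroup topology: ((Taxon S,Taxon H),(Taxon V,Taxon J)).
The clade {Taxon H, Taxon S} is supported by I: its derived state '1' occurs in exactly those taxa and in no other taxon (including the outgroup).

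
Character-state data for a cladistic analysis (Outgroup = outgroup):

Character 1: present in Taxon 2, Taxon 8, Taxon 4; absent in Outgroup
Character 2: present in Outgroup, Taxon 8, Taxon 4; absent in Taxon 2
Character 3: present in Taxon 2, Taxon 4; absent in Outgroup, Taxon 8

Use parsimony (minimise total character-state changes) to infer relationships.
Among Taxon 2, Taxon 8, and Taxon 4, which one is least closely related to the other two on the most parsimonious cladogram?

Character polarity is set by the outgroup: the derived state is whichever differs from the outgroup's state, so for Character 2 the derived state is 'absent', and for the remaining characters it is 'present'.
Character 1 (derived state 'present') is shared by all ingroup taxa — unites the whole ingroup.
Character 2: derived state 'absent' in Taxon 2 only — an autapomorphy, so it tells us nothing about relationships among taxa.
Character 3 (derived state 'present') is shared by Taxon 2 and Taxon 4 — a synapomorphy uniting that clade.
Most parsimonious ingroup topology: ((Taxon 2,Taxon 4),Taxon 8).
Taxon 4 and Taxon 2 share a more recent common ancestor with each other than either does with Taxon 8, so Taxon 8 is the least closely related of the three.

Taxon 8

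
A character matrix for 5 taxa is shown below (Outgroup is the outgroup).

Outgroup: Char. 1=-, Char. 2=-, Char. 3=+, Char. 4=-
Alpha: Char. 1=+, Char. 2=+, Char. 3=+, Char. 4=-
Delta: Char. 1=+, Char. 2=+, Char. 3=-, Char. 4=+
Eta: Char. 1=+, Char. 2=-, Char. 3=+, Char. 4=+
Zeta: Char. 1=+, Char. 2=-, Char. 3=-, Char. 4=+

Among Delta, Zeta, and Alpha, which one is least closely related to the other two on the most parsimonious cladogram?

Alpha

Character polarity is set by the outgroup: the derived state is whichever differs from the outgroup's state, so for Char. 3 the derived state is '-', and for the remaining characters it is '+'.
All ingroup taxa share the derived state '+' for Char. 1; it defines the ingroup but does not resolve relationships within it.
Char. 2 (state '+') occurs in Alpha and Delta but conflicts with the nesting implied by the other characters — most parsimoniously interpreted as homoplasy.
Char. 3 (derived state '-') is shared by Delta and Zeta — a synapomorphy uniting that clade.
Char. 4: derived state '+' in Delta, Eta, and Zeta only — synapomorphy for {Delta, Eta, Zeta}.
Most parsimonious ingroup topology: (Alpha,((Delta,Zeta),Eta)).
Zeta and Delta share a more recent common ancestor with each other than either does with Alpha, so Alpha is the least closely related of the three.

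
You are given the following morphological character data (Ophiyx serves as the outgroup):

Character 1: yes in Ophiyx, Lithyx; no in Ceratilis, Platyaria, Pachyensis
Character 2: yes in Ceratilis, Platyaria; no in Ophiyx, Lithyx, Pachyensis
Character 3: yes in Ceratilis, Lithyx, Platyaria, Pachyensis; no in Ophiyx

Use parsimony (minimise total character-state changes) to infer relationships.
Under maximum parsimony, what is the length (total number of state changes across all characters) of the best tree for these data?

3

Character polarity is set by the outgroup: the derived state is whichever differs from the outgroup's state, so for Character 1 the derived state is 'no', and for the remaining characters it is 'yes'.
Only Ceratilis, Pachyensis, and Platyaria show the derived state 'no' for Character 1, supporting them as a clade.
Character 2 (derived state 'yes') is shared by Ceratilis and Platyaria — a synapomorphy uniting that clade.
Character 3 (derived state 'yes') is shared by all ingroup taxa — unites the whole ingroup.
Most parsimonious ingroup topology: (((Ceratilis,Platyaria),Pachyensis),Lithyx).
Changes per character on this tree: Character 1: 1; Character 2: 1; Character 3: 1.
Total = 3.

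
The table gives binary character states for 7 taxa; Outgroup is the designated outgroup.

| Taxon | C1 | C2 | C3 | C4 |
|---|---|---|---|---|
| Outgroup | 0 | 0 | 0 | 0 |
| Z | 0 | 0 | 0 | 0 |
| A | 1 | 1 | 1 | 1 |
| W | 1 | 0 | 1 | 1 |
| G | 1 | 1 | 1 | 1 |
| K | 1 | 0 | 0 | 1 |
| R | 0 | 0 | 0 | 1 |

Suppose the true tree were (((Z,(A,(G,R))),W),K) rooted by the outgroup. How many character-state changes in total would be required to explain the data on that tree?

10

Map each character onto (((Z,(A,(G,R))),W),K) (rooted by Outgroup) and count the minimum state changes it requires (Fitch parsimony):
C1: 3; C2: 2; C3: 3; C4: 2.
Total tree length = 10.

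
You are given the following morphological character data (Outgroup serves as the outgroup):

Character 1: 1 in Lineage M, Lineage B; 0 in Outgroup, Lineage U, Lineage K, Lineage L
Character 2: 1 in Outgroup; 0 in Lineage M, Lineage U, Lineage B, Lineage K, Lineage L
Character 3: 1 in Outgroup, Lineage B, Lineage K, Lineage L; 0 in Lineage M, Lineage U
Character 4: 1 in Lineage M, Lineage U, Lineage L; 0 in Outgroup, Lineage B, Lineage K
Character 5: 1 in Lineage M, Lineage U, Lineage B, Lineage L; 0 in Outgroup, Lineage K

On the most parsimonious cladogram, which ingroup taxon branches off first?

Character polarity is set by the outgroup: the derived state is whichever differs from the outgroup's state, so for Character 2, Character 3 the derived state is '0', and for the remaining characters it is '1'.
Character 1 groups Lineage B and Lineage M, which is incompatible with the clades supported by the remaining characters; treating it as convergent (homoplasy) costs fewer steps than any alternative tree.
All ingroup taxa share the derived state '0' for Character 2; it defines the ingroup but does not resolve relationships within it.
Character 3: derived state '0' in Lineage M and Lineage U only — synapomorphy for {Lineage M, Lineage U}.
Only Lineage L, Lineage M, and Lineage U show the derived state '1' for Character 4, supporting them as a clade.
Only Lineage B, Lineage L, Lineage M, and Lineage U show the derived state '1' for Character 5, supporting them as a clade.
Most parsimonious ingroup topology: ((((Lineage M,Lineage U),Lineage L),Lineage B),Lineage K).
Lineage K is sister to the clade containing all other ingroup taxa, so it is the earliest-diverging (most basal) ingroup lineage.

Lineage K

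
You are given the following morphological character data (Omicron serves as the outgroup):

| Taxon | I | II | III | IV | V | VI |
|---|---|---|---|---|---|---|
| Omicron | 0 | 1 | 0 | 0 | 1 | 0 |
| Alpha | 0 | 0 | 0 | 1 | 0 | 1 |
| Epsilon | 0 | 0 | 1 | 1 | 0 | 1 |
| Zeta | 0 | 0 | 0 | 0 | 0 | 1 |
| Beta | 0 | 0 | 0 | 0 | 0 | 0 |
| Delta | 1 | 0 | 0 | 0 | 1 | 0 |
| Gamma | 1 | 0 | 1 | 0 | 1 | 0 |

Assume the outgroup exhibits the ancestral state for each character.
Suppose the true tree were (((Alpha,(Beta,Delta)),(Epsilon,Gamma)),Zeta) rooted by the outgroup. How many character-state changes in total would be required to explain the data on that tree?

Map each character onto (((Alpha,(Beta,Delta)),(Epsilon,Gamma)),Zeta) (rooted by Omicron) and count the minimum state changes it requires (Fitch parsimony):
I: 2; II: 1; III: 1; IV: 2; V: 3; VI: 3.
Total tree length = 12.

12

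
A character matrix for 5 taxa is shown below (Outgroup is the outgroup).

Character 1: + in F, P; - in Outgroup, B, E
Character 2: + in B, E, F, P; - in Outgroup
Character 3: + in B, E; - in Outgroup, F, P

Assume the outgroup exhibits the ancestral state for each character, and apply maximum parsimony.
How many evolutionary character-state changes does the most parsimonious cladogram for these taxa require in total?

The outgroup has state '-' for every character, so '+' is the derived state throughout.
Character 1 (derived state '+') is shared by F and P — a synapomorphy uniting that clade.
Character 2 (derived state '+') is shared by all ingroup taxa — unites the whole ingroup.
Character 3 (derived state '+') is shared by B and E — a synapomorphy uniting that clade.
Most parsimonious ingroup topology: ((B,E),(F,P)).
Changes per character on this tree: Character 1: 1; Character 2: 1; Character 3: 1.
Total = 3.

3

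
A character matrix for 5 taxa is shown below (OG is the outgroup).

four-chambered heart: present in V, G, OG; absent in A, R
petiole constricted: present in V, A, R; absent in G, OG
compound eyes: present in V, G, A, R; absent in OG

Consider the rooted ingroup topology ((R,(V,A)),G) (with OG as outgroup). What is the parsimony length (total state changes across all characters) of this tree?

4

Map each character onto ((R,(V,A)),G) (rooted by OG) and count the minimum state changes it requires (Fitch parsimony):
four-chambered heart: 2; petiole constricted: 1; compound eyes: 1.
Total tree length = 4.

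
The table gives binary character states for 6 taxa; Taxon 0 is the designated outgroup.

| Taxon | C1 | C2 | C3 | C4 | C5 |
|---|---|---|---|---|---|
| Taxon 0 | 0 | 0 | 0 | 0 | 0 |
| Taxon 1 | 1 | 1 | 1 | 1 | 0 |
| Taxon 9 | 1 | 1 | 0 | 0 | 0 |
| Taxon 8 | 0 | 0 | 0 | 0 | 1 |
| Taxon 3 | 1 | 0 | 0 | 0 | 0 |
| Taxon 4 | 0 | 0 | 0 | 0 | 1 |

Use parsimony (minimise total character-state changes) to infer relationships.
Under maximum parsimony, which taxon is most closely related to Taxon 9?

Taxon 1

The outgroup has state '0' for every character, so '1' is the derived state throughout.
Only Taxon 1, Taxon 3, and Taxon 9 show the derived state '1' for C1, supporting them as a clade.
Only Taxon 1 and Taxon 9 show the derived state '1' for C2, supporting them as a clade.
C3 (derived state '1') is unique to Taxon 1 (autapomorphy; uninformative for grouping).
C4: derived state '1' in Taxon 1 only — an autapomorphy, so it tells us nothing about relationships among taxa.
C5 (derived state '1') is shared by Taxon 4 and Taxon 8 — a synapomorphy uniting that clade.
Most parsimonious ingroup topology: (((Taxon 1,Taxon 9),Taxon 3),(Taxon 8,Taxon 4)).
Taxon 9 and Taxon 1 form a cherry on this tree, so they are sister taxa.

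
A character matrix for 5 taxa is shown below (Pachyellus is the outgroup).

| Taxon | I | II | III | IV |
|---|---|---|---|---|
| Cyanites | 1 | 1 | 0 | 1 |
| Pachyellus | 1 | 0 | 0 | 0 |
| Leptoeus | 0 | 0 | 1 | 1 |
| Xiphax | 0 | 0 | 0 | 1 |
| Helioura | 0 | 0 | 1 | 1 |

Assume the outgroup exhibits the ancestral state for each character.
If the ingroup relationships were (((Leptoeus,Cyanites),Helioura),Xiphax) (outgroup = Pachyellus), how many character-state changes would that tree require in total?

6

Map each character onto (((Leptoeus,Cyanites),Helioura),Xiphax) (rooted by Pachyellus) and count the minimum state changes it requires (Fitch parsimony):
I: 2; II: 1; III: 2; IV: 1.
Total tree length = 6.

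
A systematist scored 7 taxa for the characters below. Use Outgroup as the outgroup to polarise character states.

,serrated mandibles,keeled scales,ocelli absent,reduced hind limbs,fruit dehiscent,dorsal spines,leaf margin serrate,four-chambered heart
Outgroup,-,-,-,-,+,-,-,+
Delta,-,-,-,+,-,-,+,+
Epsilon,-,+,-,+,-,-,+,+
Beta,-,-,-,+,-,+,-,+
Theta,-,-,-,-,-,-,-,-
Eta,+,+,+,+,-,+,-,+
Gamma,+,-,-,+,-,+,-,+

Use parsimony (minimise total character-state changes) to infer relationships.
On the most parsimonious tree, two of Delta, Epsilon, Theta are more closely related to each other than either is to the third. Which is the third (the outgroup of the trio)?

Theta

Character polarity is set by the outgroup: the derived state is whichever differs from the outgroup's state, so for fruit dehiscent, four-chambered heart the derived state is '-', and for the remaining characters it is '+'.
serrated mandibles: derived state '+' in Eta and Gamma only — synapomorphy for {Eta, Gamma}.
keeled scales groups Epsilon and Eta, which is incompatible with the clades supported by the remaining characters; treating it as convergent (homoplasy) costs fewer steps than any alternative tree.
ocelli absent (derived state '+') is unique to Eta (autapomorphy; uninformative for grouping).
reduced hind limbs (derived state '+') is shared by Beta, Delta, Epsilon, Eta, and Gamma — a synapomorphy uniting that clade.
All ingroup taxa share the derived state '-' for fruit dehiscent; it defines the ingroup but does not resolve relationships within it.
dorsal spines: derived state '+' in Beta, Eta, and Gamma only — synapomorphy for {Beta, Eta, Gamma}.
leaf margin serrate (derived state '+') is shared by Delta and Epsilon — a synapomorphy uniting that clade.
four-chambered heart (derived state '-') is unique to Theta (autapomorphy; uninformative for grouping).
Most parsimonious ingroup topology: (((Delta,Epsilon),(Beta,(Eta,Gamma))),Theta).
Epsilon and Delta share a more recent common ancestor with each other than either does with Theta, so Theta is the least closely related of the three.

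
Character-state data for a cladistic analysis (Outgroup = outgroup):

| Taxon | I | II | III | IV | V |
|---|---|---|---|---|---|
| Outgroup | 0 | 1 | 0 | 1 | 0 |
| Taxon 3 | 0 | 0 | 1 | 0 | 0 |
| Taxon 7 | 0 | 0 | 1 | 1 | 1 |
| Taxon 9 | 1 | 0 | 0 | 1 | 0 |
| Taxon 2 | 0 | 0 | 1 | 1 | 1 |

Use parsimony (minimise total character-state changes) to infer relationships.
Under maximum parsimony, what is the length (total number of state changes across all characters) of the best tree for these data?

Character polarity is set by the outgroup: the derived state is whichever differs from the outgroup's state, so for II, IV the derived state is '0', and for the remaining characters it is '1'.
I (derived state '1') is unique to Taxon 9 (autapomorphy; uninformative for grouping).
All ingroup taxa share the derived state '0' for II; it defines the ingroup but does not resolve relationships within it.
Only Taxon 2, Taxon 3, and Taxon 7 show the derived state '1' for III, supporting them as a clade.
IV: derived state '0' in Taxon 3 only — an autapomorphy, so it tells us nothing about relationships among taxa.
Only Taxon 2 and Taxon 7 show the derived state '1' for V, supporting them as a clade.
Most parsimonious ingroup topology: ((Taxon 3,(Taxon 7,Taxon 2)),Taxon 9).
Changes per character on this tree: I: 1; II: 1; III: 1; IV: 1; V: 1.
Total = 5.

5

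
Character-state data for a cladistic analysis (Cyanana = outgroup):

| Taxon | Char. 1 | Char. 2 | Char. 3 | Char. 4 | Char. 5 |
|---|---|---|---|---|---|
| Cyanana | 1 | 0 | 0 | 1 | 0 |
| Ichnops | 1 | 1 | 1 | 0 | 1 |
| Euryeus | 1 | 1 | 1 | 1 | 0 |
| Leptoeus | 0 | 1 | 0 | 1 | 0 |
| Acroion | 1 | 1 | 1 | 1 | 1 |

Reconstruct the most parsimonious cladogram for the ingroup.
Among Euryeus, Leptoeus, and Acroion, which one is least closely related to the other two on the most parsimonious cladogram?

Leptoeus

Character polarity is set by the outgroup: the derived state is whichever differs from the outgroup's state, so for Char. 1, Char. 4 the derived state is '0', and for the remaining characters it is '1'.
Char. 1: derived state '0' in Leptoeus only — an autapomorphy, so it tells us nothing about relationships among taxa.
All ingroup taxa share the derived state '1' for Char. 2; it defines the ingroup but does not resolve relationships within it.
Only Acroion, Euryeus, and Ichnops show the derived state '1' for Char. 3, supporting them as a clade.
Char. 4: derived state '0' in Ichnops only — an autapomorphy, so it tells us nothing about relationships among taxa.
Char. 5 (derived state '1') is shared by Acroion and Ichnops — a synapomorphy uniting that clade.
Most parsimonious ingroup topology: (((Ichnops,Acroion),Euryeus),Leptoeus).
Euryeus and Acroion share a more recent common ancestor with each other than either does with Leptoeus, so Leptoeus is the least closely related of the three.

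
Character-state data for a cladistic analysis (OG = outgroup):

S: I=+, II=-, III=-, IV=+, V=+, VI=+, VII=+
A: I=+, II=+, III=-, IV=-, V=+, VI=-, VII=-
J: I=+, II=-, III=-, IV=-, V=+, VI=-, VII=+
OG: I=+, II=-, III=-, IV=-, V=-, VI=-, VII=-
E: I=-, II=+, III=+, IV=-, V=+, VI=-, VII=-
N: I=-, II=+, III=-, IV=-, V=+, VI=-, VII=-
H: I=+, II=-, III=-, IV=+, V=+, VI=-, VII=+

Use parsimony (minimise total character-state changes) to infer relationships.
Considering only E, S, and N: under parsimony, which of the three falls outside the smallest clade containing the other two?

S

Character polarity is set by the outgroup: the derived state is whichever differs from the outgroup's state, so for I the derived state is '-', and for the remaining characters it is '+'.
I: derived state '-' in E and N only — synapomorphy for {E, N}.
II: derived state '+' in A, E, and N only — synapomorphy for {A, E, N}.
III (derived state '+') is unique to E (autapomorphy; uninformative for grouping).
IV (derived state '+') is shared by H and S — a synapomorphy uniting that clade.
All ingroup taxa share the derived state '+' for V; it defines the ingroup but does not resolve relationships within it.
VI: derived state '+' in S only — an autapomorphy, so it tells us nothing about relationships among taxa.
VII: derived state '+' in H, J, and S only — synapomorphy for {H, J, S}.
Most parsimonious ingroup topology: (((E,N),A),(J,(S,H))).
E and N share a more recent common ancestor with each other than either does with S, so S is the least closely related of the three.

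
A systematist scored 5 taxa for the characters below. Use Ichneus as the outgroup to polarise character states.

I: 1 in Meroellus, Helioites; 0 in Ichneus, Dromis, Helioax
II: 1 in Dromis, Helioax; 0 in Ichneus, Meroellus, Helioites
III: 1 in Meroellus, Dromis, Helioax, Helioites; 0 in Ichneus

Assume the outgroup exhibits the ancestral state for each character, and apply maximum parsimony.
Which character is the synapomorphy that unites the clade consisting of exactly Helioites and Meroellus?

I

The outgroup has state '0' for every character, so '1' is the derived state throughout.
I (derived state '1') is shared by Helioites and Meroellus — a synapomorphy uniting that clade.
Only Dromis and Helioax show the derived state '1' for II, supporting them as a clade.
III (derived state '1') is shared by all ingroup taxa — unites the whole ingroup.
Most parsimonious ingroup topology: ((Meroellus,Helioites),(Dromis,Helioax)).
The clade {Helioites, Meroellus} is supported by I: its derived state '1' occurs in exactly those taxa and in no other taxon (including the outgroup).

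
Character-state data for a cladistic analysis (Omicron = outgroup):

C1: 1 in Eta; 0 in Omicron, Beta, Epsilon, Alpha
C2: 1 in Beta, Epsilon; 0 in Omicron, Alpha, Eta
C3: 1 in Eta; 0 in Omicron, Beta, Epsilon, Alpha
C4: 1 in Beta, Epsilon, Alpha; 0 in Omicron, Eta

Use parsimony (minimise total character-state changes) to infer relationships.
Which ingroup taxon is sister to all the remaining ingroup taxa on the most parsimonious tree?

Eta

The outgroup has state '0' for every character, so '1' is the derived state throughout.
C1 (derived state '1') is unique to Eta (autapomorphy; uninformative for grouping).
C2 (derived state '1') is shared by Beta and Epsilon — a synapomorphy uniting that clade.
C3: derived state '1' in Eta only — an autapomorphy, so it tells us nothing about relationships among taxa.
C4: derived state '1' in Alpha, Beta, and Epsilon only — synapomorphy for {Alpha, Beta, Epsilon}.
Most parsimonious ingroup topology: (((Beta,Epsilon),Alpha),Eta).
Eta is sister to the clade containing all other ingroup taxa, so it is the earliest-diverging (most basal) ingroup lineage.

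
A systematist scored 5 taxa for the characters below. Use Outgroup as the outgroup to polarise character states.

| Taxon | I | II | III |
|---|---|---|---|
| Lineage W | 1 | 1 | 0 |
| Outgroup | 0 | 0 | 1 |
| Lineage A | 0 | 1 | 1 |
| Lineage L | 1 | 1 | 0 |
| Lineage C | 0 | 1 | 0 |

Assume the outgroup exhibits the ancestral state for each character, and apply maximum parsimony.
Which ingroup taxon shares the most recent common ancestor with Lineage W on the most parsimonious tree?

Character polarity is set by the outgroup: the derived state is whichever differs from the outgroup's state, so for III the derived state is '0', and for the remaining characters it is '1'.
Only Lineage L and Lineage W show the derived state '1' for I, supporting them as a clade.
II (derived state '1') is shared by all ingroup taxa — unites the whole ingroup.
Only Lineage C, Lineage L, and Lineage W show the derived state '0' for III, supporting them as a clade.
Most parsimonious ingroup topology: (Lineage A,((Lineage L,Lineage W),Lineage C)).
Lineage W and Lineage L form a cherry on this tree, so they are sister taxa.

Lineage L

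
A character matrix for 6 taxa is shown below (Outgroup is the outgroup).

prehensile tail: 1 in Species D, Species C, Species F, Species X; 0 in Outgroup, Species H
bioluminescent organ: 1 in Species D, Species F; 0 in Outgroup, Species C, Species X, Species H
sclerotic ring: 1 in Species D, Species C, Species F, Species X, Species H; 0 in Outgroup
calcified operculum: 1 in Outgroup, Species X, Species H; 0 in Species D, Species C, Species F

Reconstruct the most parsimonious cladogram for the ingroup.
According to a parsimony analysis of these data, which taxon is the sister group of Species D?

Character polarity is set by the outgroup: the derived state is whichever differs from the outgroup's state, so for calcified operculum the derived state is '0', and for the remaining characters it is '1'.
Only Species C, Species D, Species F, and Species X show the derived state '1' for prehensile tail, supporting them as a clade.
Only Species D and Species F show the derived state '1' for bioluminescent organ, supporting them as a clade.
sclerotic ring (derived state '1') is shared by all ingroup taxa — unites the whole ingroup.
calcified operculum (derived state '0') is shared by Species C, Species D, and Species F — a synapomorphy uniting that clade.
Most parsimonious ingroup topology: ((((Species D,Species F),Species C),Species X),Species H).
Species D and Species F form a cherry on this tree, so they are sister taxa.

Species F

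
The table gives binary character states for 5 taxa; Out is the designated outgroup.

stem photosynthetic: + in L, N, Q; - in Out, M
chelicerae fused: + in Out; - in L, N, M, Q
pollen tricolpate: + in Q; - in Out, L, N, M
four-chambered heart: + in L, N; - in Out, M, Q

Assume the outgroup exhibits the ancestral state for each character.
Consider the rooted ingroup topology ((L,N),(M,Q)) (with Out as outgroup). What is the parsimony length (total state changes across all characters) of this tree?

5

Map each character onto ((L,N),(M,Q)) (rooted by Out) and count the minimum state changes it requires (Fitch parsimony):
stem photosynthetic: 2; chelicerae fused: 1; pollen tricolpate: 1; four-chambered heart: 1.
Total tree length = 5.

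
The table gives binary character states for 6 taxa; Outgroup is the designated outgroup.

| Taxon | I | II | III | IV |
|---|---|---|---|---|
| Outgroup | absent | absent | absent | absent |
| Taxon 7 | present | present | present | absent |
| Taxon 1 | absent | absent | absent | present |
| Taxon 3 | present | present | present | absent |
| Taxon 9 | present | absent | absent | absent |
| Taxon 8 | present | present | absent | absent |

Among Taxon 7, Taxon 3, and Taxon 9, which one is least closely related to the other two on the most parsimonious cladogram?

Taxon 9

The outgroup has state 'absent' for every character, so 'present' is the derived state throughout.
I (derived state 'present') is shared by Taxon 3, Taxon 7, Taxon 8, and Taxon 9 — a synapomorphy uniting that clade.
Only Taxon 3, Taxon 7, and Taxon 8 show the derived state 'present' for II, supporting them as a clade.
III: derived state 'present' in Taxon 3 and Taxon 7 only — synapomorphy for {Taxon 3, Taxon 7}.
IV (derived state 'present') is unique to Taxon 1 (autapomorphy; uninformative for grouping).
Most parsimonious ingroup topology: ((((Taxon 7,Taxon 3),Taxon 8),Taxon 9),Taxon 1).
Taxon 7 and Taxon 3 share a more recent common ancestor with each other than either does with Taxon 9, so Taxon 9 is the least closely related of the three.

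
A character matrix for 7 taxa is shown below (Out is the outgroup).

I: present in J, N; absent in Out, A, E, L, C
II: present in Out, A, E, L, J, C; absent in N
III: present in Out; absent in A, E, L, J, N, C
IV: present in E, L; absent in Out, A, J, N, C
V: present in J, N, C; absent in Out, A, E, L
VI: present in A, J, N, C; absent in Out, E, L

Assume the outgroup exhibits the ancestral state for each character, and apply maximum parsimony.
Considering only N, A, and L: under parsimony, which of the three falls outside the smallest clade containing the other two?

L

Character polarity is set by the outgroup: the derived state is whichever differs from the outgroup's state, so for II, III the derived state is 'absent', and for the remaining characters it is 'present'.
I: derived state 'present' in J and N only — synapomorphy for {J, N}.
II: derived state 'absent' in N only — an autapomorphy, so it tells us nothing about relationships among taxa.
All ingroup taxa share the derived state 'absent' for III; it defines the ingroup but does not resolve relationships within it.
IV: derived state 'present' in E and L only — synapomorphy for {E, L}.
Only C, J, and N show the derived state 'present' for V, supporting them as a clade.
VI (derived state 'present') is shared by A, C, J, and N — a synapomorphy uniting that clade.
Most parsimonious ingroup topology: ((A,((J,N),C)),(E,L)).
A and N share a more recent common ancestor with each other than either does with L, so L is the least closely related of the three.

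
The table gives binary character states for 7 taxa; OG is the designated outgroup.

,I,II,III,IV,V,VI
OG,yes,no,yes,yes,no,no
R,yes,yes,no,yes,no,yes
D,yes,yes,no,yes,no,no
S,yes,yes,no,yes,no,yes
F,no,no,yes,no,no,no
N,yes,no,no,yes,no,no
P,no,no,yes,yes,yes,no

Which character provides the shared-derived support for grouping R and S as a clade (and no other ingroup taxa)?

VI

Character polarity is set by the outgroup: the derived state is whichever differs from the outgroup's state, so for I, III, IV the derived state is 'no', and for the remaining characters it is 'yes'.
Only F and P show the derived state 'no' for I, supporting them as a clade.
II (derived state 'yes') is shared by D, R, and S — a synapomorphy uniting that clade.
III: derived state 'no' in D, N, R, and S only — synapomorphy for {D, N, R, S}.
IV: derived state 'no' in F only — an autapomorphy, so it tells us nothing about relationships among taxa.
V (derived state 'yes') is unique to P (autapomorphy; uninformative for grouping).
VI (derived state 'yes') is shared by R and S — a synapomorphy uniting that clade.
Most parsimonious ingroup topology: ((P,F),(((R,S),D),N)).
The clade {R, S} is supported by VI: its derived state 'yes' occurs in exactly those taxa and in no other taxon (including the outgroup).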